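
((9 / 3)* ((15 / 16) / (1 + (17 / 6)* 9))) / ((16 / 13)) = 0.09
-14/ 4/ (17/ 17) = -7/ 2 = -3.50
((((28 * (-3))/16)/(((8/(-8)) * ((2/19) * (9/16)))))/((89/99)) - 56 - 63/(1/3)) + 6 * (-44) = -36523/89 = -410.37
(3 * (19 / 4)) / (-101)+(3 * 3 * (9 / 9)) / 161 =-5541 / 65044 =-0.09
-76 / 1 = -76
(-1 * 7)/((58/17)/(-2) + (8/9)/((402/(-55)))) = 215271/56201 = 3.83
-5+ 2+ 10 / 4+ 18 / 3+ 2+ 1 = 17 / 2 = 8.50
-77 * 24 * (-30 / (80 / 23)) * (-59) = -940401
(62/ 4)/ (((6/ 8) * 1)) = 62/ 3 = 20.67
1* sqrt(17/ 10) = sqrt(170)/ 10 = 1.30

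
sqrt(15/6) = sqrt(10)/2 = 1.58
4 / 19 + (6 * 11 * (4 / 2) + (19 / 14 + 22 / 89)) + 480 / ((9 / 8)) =39806519 / 71022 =560.48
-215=-215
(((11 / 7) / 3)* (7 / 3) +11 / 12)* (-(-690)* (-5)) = -7379.17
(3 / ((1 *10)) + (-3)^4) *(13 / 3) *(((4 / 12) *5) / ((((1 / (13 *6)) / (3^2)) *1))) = 412191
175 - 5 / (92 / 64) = 3945 / 23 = 171.52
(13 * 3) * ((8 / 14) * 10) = 1560 / 7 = 222.86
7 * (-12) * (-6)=504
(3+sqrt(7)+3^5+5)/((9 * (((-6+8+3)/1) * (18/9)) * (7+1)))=sqrt(7)/720+251/720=0.35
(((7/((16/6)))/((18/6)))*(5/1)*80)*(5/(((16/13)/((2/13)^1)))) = 875/4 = 218.75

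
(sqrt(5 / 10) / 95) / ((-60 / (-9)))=3*sqrt(2) / 3800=0.00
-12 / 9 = -4 / 3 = -1.33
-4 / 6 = -2 / 3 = -0.67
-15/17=-0.88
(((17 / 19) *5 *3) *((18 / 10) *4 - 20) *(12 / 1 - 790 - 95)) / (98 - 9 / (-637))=1530.11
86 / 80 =43 / 40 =1.08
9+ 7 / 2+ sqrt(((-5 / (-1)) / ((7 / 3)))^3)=15* sqrt(105) / 49+ 25 / 2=15.64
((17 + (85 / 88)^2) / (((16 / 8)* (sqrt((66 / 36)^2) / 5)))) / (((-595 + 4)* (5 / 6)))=-416619 / 8390624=-0.05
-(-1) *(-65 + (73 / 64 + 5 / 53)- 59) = -416419 / 3392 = -122.77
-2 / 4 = -1 / 2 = -0.50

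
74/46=37/23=1.61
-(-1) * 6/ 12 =1/ 2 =0.50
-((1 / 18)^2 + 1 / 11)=-335 / 3564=-0.09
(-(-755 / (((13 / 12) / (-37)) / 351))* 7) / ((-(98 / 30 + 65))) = 237587175 / 256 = 928074.90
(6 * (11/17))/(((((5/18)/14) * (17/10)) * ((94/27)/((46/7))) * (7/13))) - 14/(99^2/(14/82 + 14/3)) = 46246561449878/114622332363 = 403.47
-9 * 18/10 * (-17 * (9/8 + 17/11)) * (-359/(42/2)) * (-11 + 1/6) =167801985/1232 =136202.91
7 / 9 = 0.78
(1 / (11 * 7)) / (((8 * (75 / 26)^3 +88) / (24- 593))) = -1250093 / 47371247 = -0.03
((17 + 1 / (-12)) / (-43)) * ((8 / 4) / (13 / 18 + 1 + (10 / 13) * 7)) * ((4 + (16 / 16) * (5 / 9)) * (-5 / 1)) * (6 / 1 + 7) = 7032935 / 214527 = 32.78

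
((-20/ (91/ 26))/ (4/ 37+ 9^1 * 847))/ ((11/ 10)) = -2960/ 4343647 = -0.00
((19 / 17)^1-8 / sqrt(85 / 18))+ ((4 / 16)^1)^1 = 93 / 68-24 * sqrt(170) / 85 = -2.31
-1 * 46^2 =-2116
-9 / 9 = -1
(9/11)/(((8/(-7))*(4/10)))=-315/176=-1.79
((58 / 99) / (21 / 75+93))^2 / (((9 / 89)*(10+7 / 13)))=608148125 / 16429735302948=0.00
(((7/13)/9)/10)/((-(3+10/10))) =-0.00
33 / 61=0.54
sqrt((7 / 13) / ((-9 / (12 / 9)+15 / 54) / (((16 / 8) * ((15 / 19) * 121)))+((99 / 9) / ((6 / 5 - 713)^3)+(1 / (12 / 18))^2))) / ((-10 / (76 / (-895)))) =8925972 * sqrt(126846254947582717864590) / 759492354581186077475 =0.00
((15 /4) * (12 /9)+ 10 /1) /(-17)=-0.88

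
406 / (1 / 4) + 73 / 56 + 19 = 92081 / 56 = 1644.30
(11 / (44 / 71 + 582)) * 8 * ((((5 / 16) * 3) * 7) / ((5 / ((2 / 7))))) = 2343 / 41366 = 0.06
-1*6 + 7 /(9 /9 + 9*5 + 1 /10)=-2696 /461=-5.85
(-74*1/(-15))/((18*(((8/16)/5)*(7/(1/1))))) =74/189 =0.39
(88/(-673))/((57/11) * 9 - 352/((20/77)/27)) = 4840/1352667411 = 0.00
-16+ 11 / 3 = -37 / 3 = -12.33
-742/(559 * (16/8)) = -371/559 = -0.66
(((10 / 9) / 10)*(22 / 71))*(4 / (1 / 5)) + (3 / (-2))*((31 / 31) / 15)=3761 / 6390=0.59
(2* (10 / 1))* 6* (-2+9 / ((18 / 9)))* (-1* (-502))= 150600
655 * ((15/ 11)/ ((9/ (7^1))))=22925/ 33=694.70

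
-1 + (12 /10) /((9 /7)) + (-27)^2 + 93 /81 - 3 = 98156 /135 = 727.08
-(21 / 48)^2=-49 / 256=-0.19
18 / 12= 3 / 2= 1.50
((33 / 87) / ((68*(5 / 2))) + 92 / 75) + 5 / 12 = 243379 / 147900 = 1.65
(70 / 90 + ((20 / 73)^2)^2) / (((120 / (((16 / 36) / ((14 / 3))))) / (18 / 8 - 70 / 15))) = -5806602923 / 3864432635280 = -0.00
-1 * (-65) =65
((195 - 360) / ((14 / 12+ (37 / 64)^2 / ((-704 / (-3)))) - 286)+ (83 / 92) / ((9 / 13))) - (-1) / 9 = 4067221690637 / 2040200451396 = 1.99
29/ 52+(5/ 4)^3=2089/ 832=2.51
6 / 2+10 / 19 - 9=-104 / 19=-5.47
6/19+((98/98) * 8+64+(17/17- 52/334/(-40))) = 4652867/63460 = 73.32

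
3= 3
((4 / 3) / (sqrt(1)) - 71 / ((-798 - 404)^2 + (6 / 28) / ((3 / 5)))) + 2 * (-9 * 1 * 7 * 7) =-752682064 / 854673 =-880.67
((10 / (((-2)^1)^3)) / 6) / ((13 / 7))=-35 / 312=-0.11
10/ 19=0.53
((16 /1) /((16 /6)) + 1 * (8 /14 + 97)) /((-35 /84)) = -1740 /7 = -248.57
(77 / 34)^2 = 5929 / 1156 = 5.13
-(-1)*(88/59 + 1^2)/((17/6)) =882/1003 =0.88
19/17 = 1.12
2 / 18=1 / 9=0.11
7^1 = 7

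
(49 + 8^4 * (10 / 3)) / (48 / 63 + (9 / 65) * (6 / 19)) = 355370015 / 20894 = 17008.23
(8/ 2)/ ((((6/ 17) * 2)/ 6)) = 34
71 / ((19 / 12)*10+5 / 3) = 142 / 35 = 4.06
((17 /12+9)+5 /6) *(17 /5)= 153 /4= 38.25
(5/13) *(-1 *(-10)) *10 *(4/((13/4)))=8000/169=47.34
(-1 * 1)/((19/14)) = -14/19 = -0.74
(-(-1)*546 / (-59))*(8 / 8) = -546 / 59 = -9.25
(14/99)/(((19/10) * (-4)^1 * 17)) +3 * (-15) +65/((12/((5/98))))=-560623825/12534984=-44.72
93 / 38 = 2.45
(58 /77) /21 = 58 /1617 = 0.04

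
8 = 8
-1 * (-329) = 329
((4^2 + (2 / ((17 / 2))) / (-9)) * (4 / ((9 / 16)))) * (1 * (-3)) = -156416 / 459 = -340.78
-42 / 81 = -14 / 27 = -0.52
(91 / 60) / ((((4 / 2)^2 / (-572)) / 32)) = -104104 / 15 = -6940.27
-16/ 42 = -8/ 21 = -0.38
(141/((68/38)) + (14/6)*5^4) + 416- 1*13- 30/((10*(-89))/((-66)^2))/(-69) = 404642659/208794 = 1938.00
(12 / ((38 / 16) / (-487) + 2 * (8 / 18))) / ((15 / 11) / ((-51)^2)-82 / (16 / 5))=-32102915328 / 60600529865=-0.53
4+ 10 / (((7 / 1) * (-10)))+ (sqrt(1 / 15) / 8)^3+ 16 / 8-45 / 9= sqrt(15) / 115200+ 6 / 7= 0.86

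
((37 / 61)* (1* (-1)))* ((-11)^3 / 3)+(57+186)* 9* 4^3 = 25663391 / 183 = 140237.11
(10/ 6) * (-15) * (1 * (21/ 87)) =-175/ 29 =-6.03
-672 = -672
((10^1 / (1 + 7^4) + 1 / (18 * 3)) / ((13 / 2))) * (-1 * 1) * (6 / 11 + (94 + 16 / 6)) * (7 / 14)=-2359484 / 13911183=-0.17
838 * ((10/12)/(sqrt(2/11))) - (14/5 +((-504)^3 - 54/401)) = 2095 * sqrt(22)/6 +256688242976/2005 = 128025699.07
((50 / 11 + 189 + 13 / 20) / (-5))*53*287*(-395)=51338904687 / 220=233358657.67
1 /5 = 0.20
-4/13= -0.31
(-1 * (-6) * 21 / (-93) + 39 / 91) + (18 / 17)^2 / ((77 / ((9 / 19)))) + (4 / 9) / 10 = -516045191 / 589815765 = -0.87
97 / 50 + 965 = 48347 / 50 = 966.94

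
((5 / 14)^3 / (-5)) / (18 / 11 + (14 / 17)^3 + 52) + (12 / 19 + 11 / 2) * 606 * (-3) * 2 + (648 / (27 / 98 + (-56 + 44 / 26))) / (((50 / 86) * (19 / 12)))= -5862019898905429663157 / 262783065614913200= -22307.45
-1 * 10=-10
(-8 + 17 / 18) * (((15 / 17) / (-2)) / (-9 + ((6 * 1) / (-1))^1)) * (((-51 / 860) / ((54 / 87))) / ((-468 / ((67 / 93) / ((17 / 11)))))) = -2714371 / 137445310080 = -0.00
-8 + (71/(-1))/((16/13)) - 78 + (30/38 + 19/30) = -648727/4560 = -142.26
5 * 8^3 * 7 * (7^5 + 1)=301199360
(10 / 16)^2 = 25 / 64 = 0.39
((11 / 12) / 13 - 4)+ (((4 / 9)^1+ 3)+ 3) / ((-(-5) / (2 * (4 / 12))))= -21553 / 7020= -3.07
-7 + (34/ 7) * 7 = 27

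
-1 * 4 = -4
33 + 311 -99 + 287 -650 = -118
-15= -15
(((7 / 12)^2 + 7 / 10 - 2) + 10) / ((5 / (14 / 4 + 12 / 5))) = 384031 / 36000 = 10.67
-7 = -7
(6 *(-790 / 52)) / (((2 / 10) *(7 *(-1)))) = 5925 / 91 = 65.11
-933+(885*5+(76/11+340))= 42228/11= 3838.91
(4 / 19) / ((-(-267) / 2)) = 8 / 5073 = 0.00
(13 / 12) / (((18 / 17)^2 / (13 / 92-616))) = -212867863 / 357696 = -595.11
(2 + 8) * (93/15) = 62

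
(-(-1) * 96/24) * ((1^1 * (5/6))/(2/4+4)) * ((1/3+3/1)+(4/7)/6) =2.54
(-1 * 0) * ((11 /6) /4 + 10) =0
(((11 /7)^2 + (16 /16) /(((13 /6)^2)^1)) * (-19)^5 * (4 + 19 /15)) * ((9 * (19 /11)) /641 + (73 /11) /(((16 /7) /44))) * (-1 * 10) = 15658723862090424385 /350335986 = 44696304370.20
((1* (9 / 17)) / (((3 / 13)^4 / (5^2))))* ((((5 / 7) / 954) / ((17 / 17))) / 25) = 142805 / 1021734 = 0.14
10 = 10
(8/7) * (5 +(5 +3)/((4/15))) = 40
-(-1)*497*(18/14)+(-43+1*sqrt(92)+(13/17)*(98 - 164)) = 2*sqrt(23)+9274/17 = 555.12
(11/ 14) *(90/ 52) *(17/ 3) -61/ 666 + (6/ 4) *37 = 7650229/ 121212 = 63.11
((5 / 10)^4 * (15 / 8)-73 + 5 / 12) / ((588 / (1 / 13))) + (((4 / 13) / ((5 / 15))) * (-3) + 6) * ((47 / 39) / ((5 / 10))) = 296780521 / 38158848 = 7.78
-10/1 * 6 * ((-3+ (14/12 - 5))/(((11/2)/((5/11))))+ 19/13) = -84640/1573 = -53.81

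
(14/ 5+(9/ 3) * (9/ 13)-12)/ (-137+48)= 0.08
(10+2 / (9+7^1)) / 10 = 81 / 80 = 1.01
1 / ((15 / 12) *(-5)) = -4 / 25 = -0.16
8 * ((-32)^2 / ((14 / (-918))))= -3760128 / 7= -537161.14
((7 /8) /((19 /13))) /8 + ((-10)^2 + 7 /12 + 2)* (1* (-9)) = -1122581 /1216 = -923.18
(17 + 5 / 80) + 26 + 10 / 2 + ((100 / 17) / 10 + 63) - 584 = -128479 / 272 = -472.35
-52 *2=-104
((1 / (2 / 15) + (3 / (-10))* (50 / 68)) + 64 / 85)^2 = 7458361 / 115600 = 64.52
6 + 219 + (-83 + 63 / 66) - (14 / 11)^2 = 34203 / 242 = 141.33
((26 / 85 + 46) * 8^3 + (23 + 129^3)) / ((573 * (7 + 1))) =23060719 / 48705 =473.48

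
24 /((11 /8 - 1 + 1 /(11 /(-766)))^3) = -16355328 /226423307375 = -0.00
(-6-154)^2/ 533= 25600/ 533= 48.03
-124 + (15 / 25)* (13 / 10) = -6161 / 50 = -123.22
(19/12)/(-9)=-19/108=-0.18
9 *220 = 1980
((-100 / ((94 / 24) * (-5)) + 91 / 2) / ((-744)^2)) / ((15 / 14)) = 33299 / 390242880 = 0.00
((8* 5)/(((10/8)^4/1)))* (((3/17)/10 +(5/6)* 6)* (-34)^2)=95033.75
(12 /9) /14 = 2 /21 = 0.10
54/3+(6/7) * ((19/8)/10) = 5097/280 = 18.20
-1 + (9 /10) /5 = -41 /50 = -0.82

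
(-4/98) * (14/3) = -4/21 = -0.19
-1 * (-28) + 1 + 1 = 30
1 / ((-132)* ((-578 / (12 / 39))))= 1 / 247962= 0.00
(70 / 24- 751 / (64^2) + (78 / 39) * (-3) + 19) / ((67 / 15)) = 966655 / 274432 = 3.52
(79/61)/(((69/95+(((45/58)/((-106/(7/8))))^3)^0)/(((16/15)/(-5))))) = -6004/37515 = -0.16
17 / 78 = 0.22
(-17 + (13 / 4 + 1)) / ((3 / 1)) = -17 / 4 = -4.25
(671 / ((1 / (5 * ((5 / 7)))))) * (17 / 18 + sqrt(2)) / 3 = 285175 / 378 + 16775 * sqrt(2) / 21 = 1884.12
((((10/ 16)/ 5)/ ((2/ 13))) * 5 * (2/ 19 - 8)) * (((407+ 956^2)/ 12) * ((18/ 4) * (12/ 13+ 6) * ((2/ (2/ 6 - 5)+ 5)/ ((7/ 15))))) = -694329215625/ 931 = -745788631.18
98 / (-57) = -98 / 57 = -1.72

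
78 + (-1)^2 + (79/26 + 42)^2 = 1424645/676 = 2107.46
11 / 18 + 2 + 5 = 137 / 18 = 7.61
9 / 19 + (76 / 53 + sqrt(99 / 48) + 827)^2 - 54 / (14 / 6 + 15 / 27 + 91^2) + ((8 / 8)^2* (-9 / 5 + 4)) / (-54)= 688684.81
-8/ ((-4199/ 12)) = 0.02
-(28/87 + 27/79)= -4561/6873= -0.66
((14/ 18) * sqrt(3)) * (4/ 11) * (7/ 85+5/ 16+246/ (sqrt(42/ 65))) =sqrt(3) * (3759+55760 * sqrt(2730))/ 33660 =150.11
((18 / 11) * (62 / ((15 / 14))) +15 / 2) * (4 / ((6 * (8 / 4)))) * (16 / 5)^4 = 122781696 / 34375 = 3571.83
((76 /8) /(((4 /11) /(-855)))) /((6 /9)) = -536085 /16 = -33505.31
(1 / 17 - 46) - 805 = -14466 / 17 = -850.94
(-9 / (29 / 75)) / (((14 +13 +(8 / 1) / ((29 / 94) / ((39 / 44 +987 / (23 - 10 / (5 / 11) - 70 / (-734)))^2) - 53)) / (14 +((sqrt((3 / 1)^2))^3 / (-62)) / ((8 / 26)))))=-7420352609102494867605 / 680151579242740755448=-10.91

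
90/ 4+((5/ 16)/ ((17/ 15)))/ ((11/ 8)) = 4245/ 187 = 22.70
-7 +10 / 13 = -81 / 13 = -6.23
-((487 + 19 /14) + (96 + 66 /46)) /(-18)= 32.54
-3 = -3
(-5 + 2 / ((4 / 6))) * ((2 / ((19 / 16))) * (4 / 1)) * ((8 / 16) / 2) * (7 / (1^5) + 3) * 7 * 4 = -17920 / 19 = -943.16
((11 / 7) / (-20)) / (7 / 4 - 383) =11 / 53375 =0.00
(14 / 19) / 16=7 / 152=0.05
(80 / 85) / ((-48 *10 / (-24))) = 0.05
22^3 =10648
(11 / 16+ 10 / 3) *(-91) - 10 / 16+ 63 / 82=-719801 / 1968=-365.75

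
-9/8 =-1.12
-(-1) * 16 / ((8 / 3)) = 6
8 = 8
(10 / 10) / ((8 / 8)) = 1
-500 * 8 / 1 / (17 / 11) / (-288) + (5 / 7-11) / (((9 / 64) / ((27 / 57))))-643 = -668.66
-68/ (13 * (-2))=34/ 13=2.62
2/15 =0.13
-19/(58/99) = -1881/58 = -32.43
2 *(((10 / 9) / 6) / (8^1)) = 5 / 108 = 0.05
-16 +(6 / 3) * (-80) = -176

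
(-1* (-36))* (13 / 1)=468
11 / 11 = 1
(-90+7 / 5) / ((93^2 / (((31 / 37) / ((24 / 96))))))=-1772 / 51615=-0.03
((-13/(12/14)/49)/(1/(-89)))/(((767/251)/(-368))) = -3317.49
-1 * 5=-5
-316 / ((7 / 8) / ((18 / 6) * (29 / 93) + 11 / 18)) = -1090832 / 1953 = -558.54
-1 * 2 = -2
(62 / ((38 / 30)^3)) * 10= 305.07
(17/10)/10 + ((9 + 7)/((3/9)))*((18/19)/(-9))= -9277/1900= -4.88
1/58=0.02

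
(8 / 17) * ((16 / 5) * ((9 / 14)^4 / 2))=26244 / 204085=0.13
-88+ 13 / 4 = -339 / 4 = -84.75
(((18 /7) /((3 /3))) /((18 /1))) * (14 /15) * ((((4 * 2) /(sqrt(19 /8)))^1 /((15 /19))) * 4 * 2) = 256 * sqrt(38) /225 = 7.01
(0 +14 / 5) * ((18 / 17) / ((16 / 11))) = 693 / 340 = 2.04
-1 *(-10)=10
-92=-92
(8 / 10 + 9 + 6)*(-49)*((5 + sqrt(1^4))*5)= -23226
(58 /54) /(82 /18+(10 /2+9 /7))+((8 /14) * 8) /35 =115303 /502005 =0.23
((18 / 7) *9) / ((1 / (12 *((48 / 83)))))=93312 / 581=160.61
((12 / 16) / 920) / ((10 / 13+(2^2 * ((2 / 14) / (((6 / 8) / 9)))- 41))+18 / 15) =-273 / 10774304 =-0.00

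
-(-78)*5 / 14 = 195 / 7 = 27.86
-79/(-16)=79/16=4.94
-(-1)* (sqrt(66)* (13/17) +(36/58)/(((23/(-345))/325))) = -87750/29 +13* sqrt(66)/17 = -3019.65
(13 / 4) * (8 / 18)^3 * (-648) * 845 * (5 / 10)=-703040 / 9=-78115.56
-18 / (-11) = 18 / 11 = 1.64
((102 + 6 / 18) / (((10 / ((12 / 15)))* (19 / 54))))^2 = 122146704 / 225625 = 541.37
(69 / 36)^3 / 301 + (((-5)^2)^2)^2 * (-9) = -1828574987833 / 520128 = -3515624.98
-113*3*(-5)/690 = 113/46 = 2.46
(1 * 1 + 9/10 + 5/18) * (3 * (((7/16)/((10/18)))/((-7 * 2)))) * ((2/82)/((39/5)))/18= -49/767520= -0.00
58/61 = 0.95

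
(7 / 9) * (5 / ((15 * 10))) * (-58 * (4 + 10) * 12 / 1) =-11368 / 45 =-252.62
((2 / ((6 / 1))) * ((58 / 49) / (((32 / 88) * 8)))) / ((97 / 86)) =0.12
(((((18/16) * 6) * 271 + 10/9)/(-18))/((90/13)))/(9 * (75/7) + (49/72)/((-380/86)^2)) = -21646509430/142162630767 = -0.15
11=11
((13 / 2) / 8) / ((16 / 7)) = 91 / 256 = 0.36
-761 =-761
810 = 810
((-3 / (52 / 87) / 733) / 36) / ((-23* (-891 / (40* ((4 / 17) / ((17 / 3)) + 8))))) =-168490 / 56435283333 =-0.00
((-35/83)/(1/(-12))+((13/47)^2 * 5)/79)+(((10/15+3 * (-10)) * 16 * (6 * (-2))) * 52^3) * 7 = 80291878175896851/14484413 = 5543329797.07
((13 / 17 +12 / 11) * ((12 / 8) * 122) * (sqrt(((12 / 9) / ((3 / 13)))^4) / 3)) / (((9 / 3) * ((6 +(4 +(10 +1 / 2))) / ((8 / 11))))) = 44.68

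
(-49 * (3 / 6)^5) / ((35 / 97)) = -679 / 160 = -4.24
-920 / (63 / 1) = -920 / 63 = -14.60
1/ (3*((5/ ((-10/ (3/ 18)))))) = -4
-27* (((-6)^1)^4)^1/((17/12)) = -24700.24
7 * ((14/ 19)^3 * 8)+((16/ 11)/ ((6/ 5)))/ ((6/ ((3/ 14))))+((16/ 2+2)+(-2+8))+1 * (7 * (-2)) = 38733832/ 1584429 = 24.45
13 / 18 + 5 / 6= 14 / 9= 1.56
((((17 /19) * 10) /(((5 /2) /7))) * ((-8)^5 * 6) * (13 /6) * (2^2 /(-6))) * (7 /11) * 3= 2838757376 /209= 13582571.18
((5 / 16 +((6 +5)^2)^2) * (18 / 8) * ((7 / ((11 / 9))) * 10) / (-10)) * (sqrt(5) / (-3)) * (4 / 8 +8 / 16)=44275329 * sqrt(5) / 704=140628.76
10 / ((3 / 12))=40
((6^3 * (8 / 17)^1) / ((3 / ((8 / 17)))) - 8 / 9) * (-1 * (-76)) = 2976160 / 2601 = 1144.24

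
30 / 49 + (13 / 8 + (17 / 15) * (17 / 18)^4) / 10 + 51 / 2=20342472503 / 771573600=26.36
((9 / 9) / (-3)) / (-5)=0.07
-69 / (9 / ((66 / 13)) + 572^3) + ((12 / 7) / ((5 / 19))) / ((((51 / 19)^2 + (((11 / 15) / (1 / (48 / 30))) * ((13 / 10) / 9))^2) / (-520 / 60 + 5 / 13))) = -6393936325347736212174 / 857283902230649223785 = -7.46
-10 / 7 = -1.43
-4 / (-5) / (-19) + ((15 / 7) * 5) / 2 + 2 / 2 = 6.32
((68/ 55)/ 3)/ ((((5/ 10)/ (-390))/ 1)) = -3536/ 11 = -321.45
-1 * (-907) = 907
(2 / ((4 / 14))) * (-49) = -343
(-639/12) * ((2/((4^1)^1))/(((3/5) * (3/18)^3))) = -9585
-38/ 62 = -19/ 31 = -0.61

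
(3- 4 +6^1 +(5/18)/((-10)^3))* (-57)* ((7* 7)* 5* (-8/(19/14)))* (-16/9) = -98778512/135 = -731692.68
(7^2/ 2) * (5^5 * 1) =153125/ 2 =76562.50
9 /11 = 0.82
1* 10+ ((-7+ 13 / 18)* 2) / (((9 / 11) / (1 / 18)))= 13337 / 1458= 9.15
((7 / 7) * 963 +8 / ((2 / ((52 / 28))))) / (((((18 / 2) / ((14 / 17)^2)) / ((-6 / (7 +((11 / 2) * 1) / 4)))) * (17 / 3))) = -3043264 / 329171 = -9.25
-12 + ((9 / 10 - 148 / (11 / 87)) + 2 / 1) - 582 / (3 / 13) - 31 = -410591 / 110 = -3732.65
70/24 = 35/12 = 2.92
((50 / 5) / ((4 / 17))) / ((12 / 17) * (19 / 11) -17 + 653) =3179 / 47664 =0.07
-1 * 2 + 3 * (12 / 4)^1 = 7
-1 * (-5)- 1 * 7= -2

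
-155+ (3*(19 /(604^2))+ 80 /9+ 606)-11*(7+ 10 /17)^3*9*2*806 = -1124819625980024927 /16131069072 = -69730011.13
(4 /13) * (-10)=-40 /13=-3.08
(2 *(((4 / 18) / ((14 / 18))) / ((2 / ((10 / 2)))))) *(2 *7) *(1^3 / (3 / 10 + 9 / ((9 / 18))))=200 / 183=1.09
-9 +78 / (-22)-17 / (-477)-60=-72.51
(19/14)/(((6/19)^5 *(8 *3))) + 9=70560505/2612736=27.01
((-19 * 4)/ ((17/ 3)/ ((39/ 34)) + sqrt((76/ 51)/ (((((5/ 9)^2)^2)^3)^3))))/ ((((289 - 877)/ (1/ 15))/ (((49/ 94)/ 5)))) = -706356368027627468109130859375/ 367191191320959145873046052599431244036576 + 220620975008543782439117431640625 * sqrt(969)/ 367191191320959145873046052599431244036576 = 0.00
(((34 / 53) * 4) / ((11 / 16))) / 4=544 / 583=0.93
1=1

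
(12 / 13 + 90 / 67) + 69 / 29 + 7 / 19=2406368 / 479921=5.01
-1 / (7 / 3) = -3 / 7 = -0.43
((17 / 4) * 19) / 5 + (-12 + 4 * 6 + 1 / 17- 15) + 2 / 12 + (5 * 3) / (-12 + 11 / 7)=888839 / 74460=11.94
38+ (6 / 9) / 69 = 7868 / 207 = 38.01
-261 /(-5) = 261 /5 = 52.20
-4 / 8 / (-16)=1 / 32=0.03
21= 21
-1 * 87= -87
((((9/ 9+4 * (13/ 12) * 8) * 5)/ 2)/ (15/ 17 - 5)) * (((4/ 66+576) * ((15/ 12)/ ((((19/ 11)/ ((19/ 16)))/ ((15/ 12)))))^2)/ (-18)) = 118865965625/ 148635648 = 799.71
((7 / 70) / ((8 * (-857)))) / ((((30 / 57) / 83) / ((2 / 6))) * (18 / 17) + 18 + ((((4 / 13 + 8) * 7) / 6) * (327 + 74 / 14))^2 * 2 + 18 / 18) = -4530721 / 6443862257484742960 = -0.00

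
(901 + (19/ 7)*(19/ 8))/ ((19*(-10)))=-50817/ 10640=-4.78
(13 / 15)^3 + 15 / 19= 1.44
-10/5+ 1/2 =-3/2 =-1.50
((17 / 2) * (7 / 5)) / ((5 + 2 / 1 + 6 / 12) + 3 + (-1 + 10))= 119 / 195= 0.61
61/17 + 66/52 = 2147/442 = 4.86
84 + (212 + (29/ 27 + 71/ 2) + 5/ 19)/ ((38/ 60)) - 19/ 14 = 21630583/ 45486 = 475.54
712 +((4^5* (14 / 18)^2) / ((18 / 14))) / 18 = 4847048 / 6561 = 738.77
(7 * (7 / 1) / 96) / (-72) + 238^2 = 391523279 / 6912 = 56643.99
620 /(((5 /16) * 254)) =992 /127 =7.81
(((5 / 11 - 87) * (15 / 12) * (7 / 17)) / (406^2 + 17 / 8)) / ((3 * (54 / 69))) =-0.00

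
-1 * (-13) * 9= 117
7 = 7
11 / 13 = 0.85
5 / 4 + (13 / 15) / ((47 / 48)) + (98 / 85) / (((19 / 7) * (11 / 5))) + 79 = 271621491 / 3339820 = 81.33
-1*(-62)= 62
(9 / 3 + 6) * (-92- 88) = -1620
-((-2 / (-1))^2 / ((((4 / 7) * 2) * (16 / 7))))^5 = -282475249 / 33554432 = -8.42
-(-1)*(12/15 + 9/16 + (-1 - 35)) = -2771/80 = -34.64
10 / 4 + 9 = 23 / 2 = 11.50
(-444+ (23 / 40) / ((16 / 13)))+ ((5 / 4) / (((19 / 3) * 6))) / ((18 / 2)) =-48539831 / 109440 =-443.53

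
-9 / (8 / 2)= -9 / 4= -2.25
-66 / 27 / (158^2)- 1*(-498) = 55944313 / 112338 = 498.00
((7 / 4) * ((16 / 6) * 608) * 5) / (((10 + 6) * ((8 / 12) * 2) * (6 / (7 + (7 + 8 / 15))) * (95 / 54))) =4578 / 5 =915.60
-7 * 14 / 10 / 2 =-49 / 10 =-4.90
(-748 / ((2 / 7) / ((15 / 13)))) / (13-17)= 19635 / 26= 755.19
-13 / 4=-3.25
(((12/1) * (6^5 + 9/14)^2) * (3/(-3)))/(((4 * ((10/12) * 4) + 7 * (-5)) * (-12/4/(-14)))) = 71119980774/455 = 156307650.05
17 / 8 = 2.12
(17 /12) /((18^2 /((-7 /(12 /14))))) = -0.04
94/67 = 1.40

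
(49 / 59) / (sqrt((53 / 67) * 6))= 49 * sqrt(21306) / 18762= 0.38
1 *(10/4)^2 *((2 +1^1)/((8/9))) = 675/32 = 21.09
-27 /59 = -0.46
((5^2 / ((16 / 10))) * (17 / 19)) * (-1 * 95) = -10625 / 8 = -1328.12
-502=-502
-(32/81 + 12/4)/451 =-25/3321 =-0.01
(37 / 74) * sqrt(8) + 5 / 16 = 5 / 16 + sqrt(2) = 1.73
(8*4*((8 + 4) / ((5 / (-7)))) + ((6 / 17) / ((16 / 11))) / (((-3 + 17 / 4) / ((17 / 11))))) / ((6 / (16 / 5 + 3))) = -55521 / 100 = -555.21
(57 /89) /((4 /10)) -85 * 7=-105625 /178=-593.40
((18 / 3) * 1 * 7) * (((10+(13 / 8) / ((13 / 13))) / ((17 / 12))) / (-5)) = -5859 / 85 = -68.93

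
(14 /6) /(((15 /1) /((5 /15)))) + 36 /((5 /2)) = 1951 /135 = 14.45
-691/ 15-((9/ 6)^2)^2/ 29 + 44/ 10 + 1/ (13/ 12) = -740455/ 18096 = -40.92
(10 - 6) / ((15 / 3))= 4 / 5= 0.80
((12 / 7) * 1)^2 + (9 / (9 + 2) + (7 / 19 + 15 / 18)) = 304693 / 61446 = 4.96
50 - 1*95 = -45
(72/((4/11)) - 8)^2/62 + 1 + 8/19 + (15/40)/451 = 1240385263/2125112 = 583.68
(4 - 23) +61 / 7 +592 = 4072 / 7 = 581.71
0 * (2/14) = 0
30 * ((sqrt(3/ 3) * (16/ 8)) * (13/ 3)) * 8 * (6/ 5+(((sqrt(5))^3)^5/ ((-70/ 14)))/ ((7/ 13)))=2496 - 422500000 * sqrt(5)/ 7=-134960178.36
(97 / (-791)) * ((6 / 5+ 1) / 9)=-1067 / 35595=-0.03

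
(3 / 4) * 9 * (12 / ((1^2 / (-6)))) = -486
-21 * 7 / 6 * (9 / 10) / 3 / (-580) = 147 / 11600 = 0.01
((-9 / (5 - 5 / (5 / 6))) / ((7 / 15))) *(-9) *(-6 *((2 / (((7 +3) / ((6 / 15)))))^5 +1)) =14238327906 / 13671875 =1041.43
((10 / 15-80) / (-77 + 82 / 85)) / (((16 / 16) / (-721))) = -14585830 / 19389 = -752.27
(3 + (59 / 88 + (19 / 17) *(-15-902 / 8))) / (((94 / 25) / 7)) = -36418725 / 140624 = -258.98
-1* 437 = -437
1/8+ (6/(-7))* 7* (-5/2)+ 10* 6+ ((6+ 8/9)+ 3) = 6121/72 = 85.01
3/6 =1/2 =0.50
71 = 71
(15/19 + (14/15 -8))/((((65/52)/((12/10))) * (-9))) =14312/21375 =0.67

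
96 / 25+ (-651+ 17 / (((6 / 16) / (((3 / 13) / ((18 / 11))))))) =-640.77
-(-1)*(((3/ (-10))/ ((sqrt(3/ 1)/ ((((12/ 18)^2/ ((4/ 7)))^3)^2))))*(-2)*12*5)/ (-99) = -470596*sqrt(3)/ 17537553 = -0.05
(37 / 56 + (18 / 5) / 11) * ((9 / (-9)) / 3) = -3043 / 9240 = -0.33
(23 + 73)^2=9216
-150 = -150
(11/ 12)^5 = 161051/ 248832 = 0.65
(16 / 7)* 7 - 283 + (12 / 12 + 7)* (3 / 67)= -17865 / 67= -266.64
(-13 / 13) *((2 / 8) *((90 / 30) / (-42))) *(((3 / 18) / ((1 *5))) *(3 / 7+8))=59 / 11760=0.01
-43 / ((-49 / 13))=559 / 49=11.41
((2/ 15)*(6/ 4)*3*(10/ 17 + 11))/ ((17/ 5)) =591/ 289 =2.04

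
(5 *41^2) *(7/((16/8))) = 58835/2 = 29417.50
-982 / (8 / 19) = -9329 / 4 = -2332.25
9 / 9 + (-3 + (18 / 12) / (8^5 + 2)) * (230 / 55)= -4161721 / 360470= -11.55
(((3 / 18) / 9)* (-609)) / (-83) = 0.14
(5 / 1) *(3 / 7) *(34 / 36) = 85 / 42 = 2.02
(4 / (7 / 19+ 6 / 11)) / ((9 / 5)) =4180 / 1719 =2.43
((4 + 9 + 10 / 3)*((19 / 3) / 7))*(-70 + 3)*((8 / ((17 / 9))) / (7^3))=-10184 / 833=-12.23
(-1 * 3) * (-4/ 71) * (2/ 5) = 24/ 355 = 0.07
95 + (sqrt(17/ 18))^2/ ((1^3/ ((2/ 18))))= 15407/ 162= 95.10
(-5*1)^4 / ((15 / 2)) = 250 / 3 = 83.33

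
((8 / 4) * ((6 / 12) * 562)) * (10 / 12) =1405 / 3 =468.33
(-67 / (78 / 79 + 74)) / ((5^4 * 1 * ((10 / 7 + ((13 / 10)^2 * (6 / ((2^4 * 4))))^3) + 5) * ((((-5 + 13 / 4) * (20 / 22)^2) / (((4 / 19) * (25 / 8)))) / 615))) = 20986363904000 / 337547269254693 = 0.06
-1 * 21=-21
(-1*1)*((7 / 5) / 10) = -7 / 50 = -0.14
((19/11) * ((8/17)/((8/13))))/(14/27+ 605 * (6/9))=6669/2039048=0.00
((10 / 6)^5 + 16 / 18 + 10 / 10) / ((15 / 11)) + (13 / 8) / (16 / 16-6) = 61183 / 5832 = 10.49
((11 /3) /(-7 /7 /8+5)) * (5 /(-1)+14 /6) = -704 /351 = -2.01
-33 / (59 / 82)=-2706 / 59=-45.86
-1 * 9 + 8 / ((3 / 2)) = -11 / 3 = -3.67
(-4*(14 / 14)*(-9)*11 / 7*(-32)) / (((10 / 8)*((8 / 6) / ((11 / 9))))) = -46464 / 35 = -1327.54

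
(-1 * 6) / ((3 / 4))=-8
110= 110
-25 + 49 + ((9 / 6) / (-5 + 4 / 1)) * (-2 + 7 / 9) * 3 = 59 / 2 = 29.50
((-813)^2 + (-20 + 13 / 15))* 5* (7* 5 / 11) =346998680 / 33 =10515111.52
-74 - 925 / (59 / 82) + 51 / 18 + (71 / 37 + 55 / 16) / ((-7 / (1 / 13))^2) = -168183159043 / 123959472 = -1356.76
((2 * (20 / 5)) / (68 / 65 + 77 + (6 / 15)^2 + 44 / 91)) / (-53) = -18200 / 9488007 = -0.00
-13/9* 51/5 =-221/15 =-14.73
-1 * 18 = -18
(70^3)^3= 40353607000000000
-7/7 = -1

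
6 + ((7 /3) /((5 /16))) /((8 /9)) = 14.40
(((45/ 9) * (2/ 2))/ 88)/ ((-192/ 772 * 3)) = -965/ 12672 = -0.08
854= 854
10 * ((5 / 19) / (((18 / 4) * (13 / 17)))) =1700 / 2223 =0.76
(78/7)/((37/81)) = 6318/259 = 24.39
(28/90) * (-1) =-14/45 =-0.31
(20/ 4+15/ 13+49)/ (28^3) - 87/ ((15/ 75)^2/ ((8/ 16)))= -310345683/ 285376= -1087.50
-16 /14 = -8 /7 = -1.14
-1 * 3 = -3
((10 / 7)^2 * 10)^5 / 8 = 125000000000000 / 282475249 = 442516.65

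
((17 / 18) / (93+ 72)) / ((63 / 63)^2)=17 / 2970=0.01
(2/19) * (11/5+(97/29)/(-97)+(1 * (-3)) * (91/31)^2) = -2.49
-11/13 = -0.85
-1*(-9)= 9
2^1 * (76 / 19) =8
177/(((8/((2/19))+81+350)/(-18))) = -6.28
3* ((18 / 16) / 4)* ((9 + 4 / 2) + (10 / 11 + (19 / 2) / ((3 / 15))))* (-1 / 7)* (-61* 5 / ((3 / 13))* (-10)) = -233201475 / 2464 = -94643.46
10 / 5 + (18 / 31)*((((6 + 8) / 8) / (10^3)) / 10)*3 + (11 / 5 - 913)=-908.80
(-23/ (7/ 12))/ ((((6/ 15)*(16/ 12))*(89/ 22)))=-11385/ 623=-18.27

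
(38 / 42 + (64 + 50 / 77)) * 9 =45429 / 77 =589.99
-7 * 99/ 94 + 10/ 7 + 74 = 44781/ 658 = 68.06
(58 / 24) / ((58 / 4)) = 1 / 6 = 0.17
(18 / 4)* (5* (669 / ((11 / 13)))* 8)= 1565460 / 11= 142314.55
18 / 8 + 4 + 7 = 53 / 4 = 13.25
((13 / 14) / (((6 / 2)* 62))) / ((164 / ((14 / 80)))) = 13 / 2440320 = 0.00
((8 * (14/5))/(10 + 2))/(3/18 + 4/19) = 1064/215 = 4.95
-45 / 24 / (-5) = 3 / 8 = 0.38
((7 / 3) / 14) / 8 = 1 / 48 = 0.02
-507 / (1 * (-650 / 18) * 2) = 351 / 50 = 7.02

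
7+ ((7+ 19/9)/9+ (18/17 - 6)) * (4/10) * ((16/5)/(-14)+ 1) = 10331/1785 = 5.79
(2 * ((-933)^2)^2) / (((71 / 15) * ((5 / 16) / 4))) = 290976422062464 / 71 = 4098259465668.51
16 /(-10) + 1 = -0.60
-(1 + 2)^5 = -243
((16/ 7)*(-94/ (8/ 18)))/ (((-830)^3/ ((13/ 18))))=611/ 1000627250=0.00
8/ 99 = 0.08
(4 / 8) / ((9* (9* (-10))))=-1 / 1620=-0.00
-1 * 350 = -350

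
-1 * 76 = -76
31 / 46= 0.67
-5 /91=-0.05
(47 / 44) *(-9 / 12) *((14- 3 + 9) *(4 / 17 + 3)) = -51.84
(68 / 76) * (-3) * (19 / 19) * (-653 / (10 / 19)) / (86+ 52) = 11101 / 460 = 24.13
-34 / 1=-34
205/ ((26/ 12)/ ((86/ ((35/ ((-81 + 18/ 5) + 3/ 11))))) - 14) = -64102680/ 4381319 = -14.63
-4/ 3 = -1.33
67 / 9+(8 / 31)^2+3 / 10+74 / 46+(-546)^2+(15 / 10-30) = 298096.92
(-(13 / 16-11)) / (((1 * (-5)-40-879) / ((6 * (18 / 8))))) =-1467 / 9856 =-0.15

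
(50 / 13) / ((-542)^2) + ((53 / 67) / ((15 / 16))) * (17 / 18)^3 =994426200673 / 1398960717570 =0.71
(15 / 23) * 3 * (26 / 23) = 1170 / 529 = 2.21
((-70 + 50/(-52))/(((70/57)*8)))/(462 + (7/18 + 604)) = -189297/27947920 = -0.01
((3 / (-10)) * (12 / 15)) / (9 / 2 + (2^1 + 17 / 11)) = -44 / 1475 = -0.03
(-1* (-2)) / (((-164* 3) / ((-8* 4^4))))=1024 / 123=8.33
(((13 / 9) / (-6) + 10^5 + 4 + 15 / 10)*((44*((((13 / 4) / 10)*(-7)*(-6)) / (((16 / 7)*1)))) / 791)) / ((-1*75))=-442.94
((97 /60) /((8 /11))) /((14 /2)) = 1067 /3360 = 0.32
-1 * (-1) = 1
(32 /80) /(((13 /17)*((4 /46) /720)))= 56304 /13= 4331.08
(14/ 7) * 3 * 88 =528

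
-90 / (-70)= 9 / 7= 1.29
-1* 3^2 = -9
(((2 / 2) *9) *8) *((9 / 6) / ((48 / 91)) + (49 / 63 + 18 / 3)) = 2771 / 4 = 692.75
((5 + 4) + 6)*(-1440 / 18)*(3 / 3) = -1200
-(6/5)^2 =-1.44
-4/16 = -1/4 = -0.25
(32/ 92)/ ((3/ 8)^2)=2.47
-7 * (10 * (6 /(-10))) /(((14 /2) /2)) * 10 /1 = 120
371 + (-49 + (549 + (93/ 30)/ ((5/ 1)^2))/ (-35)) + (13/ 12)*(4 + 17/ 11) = 180363829/ 577500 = 312.32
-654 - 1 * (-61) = -593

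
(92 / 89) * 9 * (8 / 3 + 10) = 10488 / 89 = 117.84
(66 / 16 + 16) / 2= 161 / 16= 10.06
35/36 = 0.97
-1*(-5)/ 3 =5/ 3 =1.67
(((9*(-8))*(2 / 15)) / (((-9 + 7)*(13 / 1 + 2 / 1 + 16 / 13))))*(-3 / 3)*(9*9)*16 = -404352 / 1055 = -383.27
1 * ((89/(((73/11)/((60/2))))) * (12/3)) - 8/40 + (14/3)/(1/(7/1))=1797751/1095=1641.78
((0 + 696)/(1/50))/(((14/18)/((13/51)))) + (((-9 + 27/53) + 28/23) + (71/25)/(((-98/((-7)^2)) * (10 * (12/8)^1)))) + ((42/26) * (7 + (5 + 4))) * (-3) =11320.14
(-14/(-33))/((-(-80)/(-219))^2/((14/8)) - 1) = -0.46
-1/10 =-0.10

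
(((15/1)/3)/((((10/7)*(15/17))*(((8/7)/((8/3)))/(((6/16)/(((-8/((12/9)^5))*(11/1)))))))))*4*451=-1092896/3645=-299.83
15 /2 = 7.50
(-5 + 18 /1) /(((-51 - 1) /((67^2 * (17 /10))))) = -76313 /40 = -1907.82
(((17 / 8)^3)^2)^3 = 14063084452067724991009 / 18014398509481984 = 780658.01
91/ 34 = 2.68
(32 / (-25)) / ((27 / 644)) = -30.53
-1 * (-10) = 10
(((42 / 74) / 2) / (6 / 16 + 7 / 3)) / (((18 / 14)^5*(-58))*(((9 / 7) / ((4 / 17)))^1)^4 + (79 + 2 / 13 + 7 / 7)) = -1301645947392 / 2255795333427940985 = -0.00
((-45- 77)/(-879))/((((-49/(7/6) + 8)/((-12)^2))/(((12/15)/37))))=-11712/921485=-0.01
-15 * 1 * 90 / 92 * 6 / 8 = -2025 / 184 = -11.01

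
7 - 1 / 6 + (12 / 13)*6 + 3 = 1199 / 78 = 15.37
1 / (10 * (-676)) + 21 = 141959 / 6760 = 21.00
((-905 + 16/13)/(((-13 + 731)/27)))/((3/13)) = -105741/718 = -147.27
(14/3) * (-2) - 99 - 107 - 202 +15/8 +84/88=-109429/264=-414.50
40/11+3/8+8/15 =5999/1320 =4.54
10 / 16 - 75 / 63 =-95 / 168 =-0.57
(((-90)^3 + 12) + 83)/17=-728905/17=-42876.76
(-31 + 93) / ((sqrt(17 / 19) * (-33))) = -62 * sqrt(323) / 561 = -1.99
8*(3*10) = 240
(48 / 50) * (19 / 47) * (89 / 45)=13528 / 17625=0.77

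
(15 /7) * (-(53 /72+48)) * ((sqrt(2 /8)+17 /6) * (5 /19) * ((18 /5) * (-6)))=263175 /133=1978.76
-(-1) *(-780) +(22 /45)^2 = -1579016 /2025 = -779.76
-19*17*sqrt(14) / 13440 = -323*sqrt(14) / 13440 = -0.09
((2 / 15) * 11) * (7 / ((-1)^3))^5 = -369754 / 15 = -24650.27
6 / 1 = 6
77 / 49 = 11 / 7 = 1.57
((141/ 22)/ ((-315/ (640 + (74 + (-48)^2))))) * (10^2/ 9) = -472820/ 693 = -682.28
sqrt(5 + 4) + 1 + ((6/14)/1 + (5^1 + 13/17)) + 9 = 2284/119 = 19.19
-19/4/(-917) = 19/3668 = 0.01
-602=-602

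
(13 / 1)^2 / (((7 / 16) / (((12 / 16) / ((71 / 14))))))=4056 / 71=57.13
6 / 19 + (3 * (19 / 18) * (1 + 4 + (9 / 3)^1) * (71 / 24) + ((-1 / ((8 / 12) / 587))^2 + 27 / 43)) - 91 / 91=22804745323 / 29412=775355.14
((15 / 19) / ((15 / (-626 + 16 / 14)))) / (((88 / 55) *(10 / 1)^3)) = -2187 / 106400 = -0.02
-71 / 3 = -23.67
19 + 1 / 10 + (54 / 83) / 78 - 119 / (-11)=3551979 / 118690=29.93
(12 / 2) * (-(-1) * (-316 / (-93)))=632 / 31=20.39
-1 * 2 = -2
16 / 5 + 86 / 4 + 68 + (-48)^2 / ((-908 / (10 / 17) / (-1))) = 3634893 / 38590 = 94.19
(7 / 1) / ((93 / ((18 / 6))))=7 / 31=0.23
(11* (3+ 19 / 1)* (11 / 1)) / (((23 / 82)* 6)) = 109142 / 69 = 1581.77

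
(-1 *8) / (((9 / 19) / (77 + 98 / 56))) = -1330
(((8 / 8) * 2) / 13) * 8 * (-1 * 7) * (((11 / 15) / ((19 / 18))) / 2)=-2.99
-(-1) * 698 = 698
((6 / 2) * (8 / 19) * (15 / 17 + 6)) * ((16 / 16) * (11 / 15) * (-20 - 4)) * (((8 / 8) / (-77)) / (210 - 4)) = 11232 / 1164415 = 0.01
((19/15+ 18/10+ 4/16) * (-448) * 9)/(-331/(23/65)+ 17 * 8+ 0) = 512624/30645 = 16.73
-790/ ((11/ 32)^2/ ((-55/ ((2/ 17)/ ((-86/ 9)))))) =-2956748800/ 99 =-29866149.49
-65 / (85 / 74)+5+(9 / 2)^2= -2131 / 68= -31.34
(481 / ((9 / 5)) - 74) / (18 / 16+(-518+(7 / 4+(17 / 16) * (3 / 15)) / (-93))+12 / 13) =-56065360 / 149714733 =-0.37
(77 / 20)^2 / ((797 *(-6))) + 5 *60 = 573834071 / 1912800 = 300.00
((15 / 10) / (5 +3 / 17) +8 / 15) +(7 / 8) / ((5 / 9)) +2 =11611 / 2640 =4.40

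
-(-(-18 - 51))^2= -4761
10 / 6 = 5 / 3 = 1.67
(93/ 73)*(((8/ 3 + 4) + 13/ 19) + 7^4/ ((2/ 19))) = 80634751/ 2774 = 29068.04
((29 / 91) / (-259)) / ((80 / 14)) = -0.00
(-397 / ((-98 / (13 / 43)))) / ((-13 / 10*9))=-0.10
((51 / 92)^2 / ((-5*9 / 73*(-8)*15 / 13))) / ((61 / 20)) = 274261 / 15489120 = 0.02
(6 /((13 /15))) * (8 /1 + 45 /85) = 59.05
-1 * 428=-428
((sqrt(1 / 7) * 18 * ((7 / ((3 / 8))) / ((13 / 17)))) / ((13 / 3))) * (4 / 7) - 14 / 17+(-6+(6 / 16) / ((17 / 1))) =-925 / 136+9792 * sqrt(7) / 1183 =15.10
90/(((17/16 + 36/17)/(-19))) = -93024/173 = -537.71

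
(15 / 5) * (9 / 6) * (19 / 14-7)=-711 / 28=-25.39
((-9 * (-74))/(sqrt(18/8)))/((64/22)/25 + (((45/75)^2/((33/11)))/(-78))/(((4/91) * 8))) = 2604800/657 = 3964.69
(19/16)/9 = 19/144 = 0.13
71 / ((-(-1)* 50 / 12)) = 426 / 25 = 17.04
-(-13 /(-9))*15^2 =-325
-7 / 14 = -1 / 2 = -0.50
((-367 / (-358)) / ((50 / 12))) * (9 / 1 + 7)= 17616 / 4475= 3.94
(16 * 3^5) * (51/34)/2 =2916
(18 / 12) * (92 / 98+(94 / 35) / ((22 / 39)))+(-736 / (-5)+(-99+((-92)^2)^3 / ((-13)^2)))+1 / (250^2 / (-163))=20426584430847958417 / 5693187500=3587899472.98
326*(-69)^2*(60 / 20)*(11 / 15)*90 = 307313028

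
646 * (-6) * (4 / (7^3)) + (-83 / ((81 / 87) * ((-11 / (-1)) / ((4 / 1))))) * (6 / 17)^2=-161071264 / 3271191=-49.24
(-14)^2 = 196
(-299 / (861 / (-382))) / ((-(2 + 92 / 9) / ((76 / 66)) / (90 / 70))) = -19531278 / 1215445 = -16.07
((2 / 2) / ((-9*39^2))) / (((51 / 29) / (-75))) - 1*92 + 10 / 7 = -147534967 / 1628991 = -90.57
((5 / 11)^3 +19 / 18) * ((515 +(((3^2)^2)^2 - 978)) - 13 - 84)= 165261539 / 23958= 6897.97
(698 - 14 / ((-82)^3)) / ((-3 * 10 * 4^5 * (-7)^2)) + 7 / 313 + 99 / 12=1074430907839753 / 129889244405760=8.27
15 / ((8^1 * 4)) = 15 / 32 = 0.47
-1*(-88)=88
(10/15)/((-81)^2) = 0.00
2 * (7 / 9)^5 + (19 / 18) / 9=81079 / 118098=0.69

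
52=52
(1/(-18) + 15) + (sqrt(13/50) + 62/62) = sqrt(26)/10 + 287/18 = 16.45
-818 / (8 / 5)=-511.25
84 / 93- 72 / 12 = -158 / 31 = -5.10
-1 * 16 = -16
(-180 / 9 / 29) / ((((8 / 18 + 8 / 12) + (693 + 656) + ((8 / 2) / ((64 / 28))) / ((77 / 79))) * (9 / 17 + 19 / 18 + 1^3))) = -484704 / 2456101669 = -0.00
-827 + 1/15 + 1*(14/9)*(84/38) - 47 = -82697/95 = -870.49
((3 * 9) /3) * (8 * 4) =288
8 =8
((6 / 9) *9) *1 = 6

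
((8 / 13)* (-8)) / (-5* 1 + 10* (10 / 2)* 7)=-64 / 4485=-0.01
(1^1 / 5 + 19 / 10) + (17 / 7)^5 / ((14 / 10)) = 73463479 / 1176490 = 62.44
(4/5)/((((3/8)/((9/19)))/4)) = 384/95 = 4.04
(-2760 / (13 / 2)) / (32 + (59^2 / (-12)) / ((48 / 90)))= 176640 / 212953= 0.83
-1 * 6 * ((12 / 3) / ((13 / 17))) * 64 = -26112 / 13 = -2008.62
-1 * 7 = -7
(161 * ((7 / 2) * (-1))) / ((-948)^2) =-0.00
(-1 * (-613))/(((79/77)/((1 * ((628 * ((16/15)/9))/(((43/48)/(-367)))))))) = -2784946605056/152865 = -18218340.40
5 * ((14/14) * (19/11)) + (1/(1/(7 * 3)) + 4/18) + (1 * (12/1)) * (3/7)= 24256/693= 35.00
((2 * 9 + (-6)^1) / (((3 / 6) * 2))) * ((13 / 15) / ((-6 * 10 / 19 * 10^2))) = -247 / 7500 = -0.03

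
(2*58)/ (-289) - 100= -29016/ 289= -100.40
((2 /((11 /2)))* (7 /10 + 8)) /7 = 174 /385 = 0.45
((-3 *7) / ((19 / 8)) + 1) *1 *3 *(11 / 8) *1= -4917 / 152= -32.35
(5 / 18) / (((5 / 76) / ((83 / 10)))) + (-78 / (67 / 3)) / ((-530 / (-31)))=5567284 / 159795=34.84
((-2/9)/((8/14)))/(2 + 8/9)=-0.13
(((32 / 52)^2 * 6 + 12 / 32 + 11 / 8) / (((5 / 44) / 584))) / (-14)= -8733428 / 5915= -1476.49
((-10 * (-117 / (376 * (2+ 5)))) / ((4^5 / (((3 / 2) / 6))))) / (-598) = -0.00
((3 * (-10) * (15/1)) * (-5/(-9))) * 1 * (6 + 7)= -3250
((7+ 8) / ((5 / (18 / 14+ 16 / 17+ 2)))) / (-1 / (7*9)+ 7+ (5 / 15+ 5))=13581 / 13192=1.03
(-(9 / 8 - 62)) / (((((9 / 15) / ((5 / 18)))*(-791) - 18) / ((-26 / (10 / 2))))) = 0.18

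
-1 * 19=-19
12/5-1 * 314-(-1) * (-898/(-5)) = -132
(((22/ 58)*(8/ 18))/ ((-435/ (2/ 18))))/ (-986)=22/ 503754795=0.00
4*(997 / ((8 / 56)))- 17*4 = 27848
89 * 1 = 89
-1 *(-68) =68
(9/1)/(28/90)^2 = 18225/196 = 92.98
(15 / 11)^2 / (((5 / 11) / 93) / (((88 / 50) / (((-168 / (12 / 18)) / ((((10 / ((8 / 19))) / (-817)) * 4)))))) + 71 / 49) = 341775 / 1372496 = 0.25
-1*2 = -2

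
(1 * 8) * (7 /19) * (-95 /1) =-280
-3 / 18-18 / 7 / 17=-227 / 714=-0.32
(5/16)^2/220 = 5/11264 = 0.00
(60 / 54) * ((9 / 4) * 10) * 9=225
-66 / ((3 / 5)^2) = -550 / 3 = -183.33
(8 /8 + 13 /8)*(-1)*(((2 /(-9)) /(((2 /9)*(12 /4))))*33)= 231 /8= 28.88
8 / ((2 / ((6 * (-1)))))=-24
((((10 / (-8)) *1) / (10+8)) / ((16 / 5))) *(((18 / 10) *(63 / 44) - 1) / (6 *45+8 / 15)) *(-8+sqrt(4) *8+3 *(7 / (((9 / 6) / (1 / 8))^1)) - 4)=-199525 / 274255872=-0.00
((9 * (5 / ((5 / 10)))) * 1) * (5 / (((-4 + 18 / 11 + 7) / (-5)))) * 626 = -5164500 / 17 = -303794.12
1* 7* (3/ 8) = 21/ 8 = 2.62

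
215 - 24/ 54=1931/ 9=214.56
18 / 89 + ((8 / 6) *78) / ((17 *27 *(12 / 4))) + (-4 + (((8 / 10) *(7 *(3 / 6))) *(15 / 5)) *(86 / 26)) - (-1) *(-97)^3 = -7270111241317 / 7965945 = -912648.94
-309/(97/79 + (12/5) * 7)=-122055/7121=-17.14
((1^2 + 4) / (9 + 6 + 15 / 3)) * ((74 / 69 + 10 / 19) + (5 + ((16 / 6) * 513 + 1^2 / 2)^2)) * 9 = 29462871489 / 6992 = 4213797.41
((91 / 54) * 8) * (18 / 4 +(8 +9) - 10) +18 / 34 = 71405 / 459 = 155.57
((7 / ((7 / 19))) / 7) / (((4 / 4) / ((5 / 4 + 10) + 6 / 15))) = 31.62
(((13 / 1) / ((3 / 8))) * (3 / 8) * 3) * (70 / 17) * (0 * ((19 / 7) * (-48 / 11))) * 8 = 0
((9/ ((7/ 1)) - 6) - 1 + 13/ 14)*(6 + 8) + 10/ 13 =-861/ 13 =-66.23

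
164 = 164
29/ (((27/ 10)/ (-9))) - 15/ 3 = -305/ 3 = -101.67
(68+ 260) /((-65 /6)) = -1968 /65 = -30.28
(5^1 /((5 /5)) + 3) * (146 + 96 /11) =1237.82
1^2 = 1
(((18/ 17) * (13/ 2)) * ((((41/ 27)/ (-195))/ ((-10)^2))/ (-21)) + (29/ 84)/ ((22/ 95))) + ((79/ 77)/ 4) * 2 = 70820777/ 35343000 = 2.00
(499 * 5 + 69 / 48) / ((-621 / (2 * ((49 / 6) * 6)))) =-1957207 / 4968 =-393.96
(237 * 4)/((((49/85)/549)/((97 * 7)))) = 4291126740/7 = 613018105.71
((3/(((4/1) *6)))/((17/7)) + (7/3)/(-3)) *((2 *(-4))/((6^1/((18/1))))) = 889/51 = 17.43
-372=-372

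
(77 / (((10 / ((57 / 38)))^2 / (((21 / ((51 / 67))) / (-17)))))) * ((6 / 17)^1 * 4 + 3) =-975051 / 78608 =-12.40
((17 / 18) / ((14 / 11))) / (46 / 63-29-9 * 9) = -187 / 27536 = -0.01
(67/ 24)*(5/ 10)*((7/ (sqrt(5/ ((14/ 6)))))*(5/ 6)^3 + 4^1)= 11725*sqrt(105)/ 31104 + 67/ 12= 9.45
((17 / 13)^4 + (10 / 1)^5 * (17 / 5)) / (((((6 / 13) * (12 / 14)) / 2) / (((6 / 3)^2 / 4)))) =67975764647 / 39546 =1718903.67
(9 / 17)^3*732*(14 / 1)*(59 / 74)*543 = 119670881652 / 181781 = 658324.48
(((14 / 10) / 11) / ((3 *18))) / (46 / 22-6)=-7 / 11610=-0.00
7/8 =0.88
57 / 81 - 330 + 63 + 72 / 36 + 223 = -1115 / 27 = -41.30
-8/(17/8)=-64/17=-3.76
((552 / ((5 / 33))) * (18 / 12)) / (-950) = -13662 / 2375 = -5.75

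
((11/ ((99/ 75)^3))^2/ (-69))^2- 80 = -43329901430990807855/ 542368825947077481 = -79.89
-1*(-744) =744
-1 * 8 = -8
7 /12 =0.58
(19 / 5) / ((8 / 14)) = 133 / 20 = 6.65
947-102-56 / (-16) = 1697 / 2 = 848.50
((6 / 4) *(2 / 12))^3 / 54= 1 / 3456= 0.00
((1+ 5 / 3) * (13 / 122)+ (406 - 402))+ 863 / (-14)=-146953 / 2562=-57.36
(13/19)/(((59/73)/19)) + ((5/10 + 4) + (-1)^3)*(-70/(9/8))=-107099/531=-201.69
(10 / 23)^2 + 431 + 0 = 228099 / 529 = 431.19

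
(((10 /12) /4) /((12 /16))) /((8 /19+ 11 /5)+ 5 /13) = 6175 /66816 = 0.09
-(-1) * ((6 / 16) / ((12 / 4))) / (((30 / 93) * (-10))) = -31 / 800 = -0.04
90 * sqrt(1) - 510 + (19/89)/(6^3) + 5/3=-418.33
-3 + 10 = 7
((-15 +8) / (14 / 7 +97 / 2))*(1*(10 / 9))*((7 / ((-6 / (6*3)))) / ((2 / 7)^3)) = 84035 / 606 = 138.67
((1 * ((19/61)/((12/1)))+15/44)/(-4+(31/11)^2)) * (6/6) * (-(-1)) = 16247/174582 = 0.09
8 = 8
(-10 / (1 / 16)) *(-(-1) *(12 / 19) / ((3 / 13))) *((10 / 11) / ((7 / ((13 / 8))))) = -135200 / 1463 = -92.41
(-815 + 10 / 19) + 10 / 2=-15380 / 19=-809.47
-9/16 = -0.56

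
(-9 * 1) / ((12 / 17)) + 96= 333 / 4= 83.25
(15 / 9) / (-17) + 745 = 37990 / 51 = 744.90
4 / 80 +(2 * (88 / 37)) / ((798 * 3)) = 46049 / 885780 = 0.05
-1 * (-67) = 67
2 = 2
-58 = -58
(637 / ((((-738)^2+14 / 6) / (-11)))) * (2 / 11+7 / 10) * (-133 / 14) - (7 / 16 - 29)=3747638507 / 130715120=28.67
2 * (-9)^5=-118098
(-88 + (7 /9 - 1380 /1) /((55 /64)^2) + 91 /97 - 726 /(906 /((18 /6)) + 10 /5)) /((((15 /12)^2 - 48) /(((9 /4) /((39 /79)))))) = 62058012702373 /323097896550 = 192.07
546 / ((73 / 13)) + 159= 18705 / 73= 256.23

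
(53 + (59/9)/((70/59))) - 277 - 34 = -159059/630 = -252.47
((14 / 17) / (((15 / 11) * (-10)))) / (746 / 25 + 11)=-77 / 52071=-0.00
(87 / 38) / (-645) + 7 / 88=27319 / 359480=0.08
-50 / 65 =-10 / 13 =-0.77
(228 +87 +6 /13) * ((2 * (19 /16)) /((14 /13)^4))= 171188043 /307328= 557.02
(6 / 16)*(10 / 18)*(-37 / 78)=-185 / 1872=-0.10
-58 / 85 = -0.68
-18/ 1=-18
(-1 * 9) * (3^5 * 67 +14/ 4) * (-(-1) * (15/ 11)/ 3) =-1465605/ 22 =-66618.41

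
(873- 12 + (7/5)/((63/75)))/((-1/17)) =-43996/3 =-14665.33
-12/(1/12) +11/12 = -1717/12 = -143.08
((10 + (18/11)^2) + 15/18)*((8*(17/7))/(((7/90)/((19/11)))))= 380196840/65219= 5829.54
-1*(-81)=81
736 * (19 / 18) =6992 / 9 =776.89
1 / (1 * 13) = 1 / 13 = 0.08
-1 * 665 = -665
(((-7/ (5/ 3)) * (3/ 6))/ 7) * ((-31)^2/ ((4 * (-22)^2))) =-2883/ 19360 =-0.15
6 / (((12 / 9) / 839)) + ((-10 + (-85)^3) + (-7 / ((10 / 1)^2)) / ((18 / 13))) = -1098647191 / 1800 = -610359.55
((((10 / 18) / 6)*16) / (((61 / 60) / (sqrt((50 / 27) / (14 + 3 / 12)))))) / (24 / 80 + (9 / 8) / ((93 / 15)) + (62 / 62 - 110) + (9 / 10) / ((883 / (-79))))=-8759360000*sqrt(38) / 11162897759547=-0.00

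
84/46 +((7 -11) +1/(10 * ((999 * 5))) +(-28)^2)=898200923/1148850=781.83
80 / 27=2.96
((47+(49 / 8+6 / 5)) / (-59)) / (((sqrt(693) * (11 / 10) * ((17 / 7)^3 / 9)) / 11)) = -319431 * sqrt(77) / 12754148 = -0.22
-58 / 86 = -29 / 43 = -0.67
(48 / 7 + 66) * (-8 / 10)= -408 / 7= -58.29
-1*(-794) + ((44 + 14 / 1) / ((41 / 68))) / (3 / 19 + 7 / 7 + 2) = 507044 / 615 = 824.46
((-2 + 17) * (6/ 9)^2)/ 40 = 1/ 6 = 0.17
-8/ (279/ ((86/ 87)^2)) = -59168/ 2111751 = -0.03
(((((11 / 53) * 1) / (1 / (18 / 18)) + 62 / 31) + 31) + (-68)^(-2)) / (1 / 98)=398776357 / 122536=3254.36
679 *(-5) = -3395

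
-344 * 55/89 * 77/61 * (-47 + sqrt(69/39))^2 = -41869581600/70577 + 136942960 * sqrt(299)/70577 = -559695.32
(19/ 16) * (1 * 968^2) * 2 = 2225432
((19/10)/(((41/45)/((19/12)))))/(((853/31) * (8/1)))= 33573/2238272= 0.01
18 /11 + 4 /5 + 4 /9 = 1426 /495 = 2.88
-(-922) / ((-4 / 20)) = -4610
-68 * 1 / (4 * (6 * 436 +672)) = -17 / 3288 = -0.01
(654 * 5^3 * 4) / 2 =163500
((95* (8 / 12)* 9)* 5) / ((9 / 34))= 32300 / 3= 10766.67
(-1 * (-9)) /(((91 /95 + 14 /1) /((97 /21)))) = 27645 /9947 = 2.78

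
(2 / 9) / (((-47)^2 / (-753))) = -502 / 6627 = -0.08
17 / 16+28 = 465 / 16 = 29.06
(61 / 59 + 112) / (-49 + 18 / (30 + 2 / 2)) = -10881 / 4661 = -2.33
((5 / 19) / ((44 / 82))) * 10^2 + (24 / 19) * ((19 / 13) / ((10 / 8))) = 686314 / 13585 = 50.52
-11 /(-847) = 1 /77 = 0.01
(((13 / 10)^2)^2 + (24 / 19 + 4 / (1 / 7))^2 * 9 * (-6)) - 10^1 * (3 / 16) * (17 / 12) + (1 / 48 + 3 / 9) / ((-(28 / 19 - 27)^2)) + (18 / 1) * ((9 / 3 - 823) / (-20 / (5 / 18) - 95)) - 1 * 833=-1599153909141493397 / 34034422980000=-46986.37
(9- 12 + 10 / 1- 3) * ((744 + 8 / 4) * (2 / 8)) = 746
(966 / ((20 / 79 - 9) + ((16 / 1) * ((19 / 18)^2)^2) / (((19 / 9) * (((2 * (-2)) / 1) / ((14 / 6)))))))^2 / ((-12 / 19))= -705664612441102608 / 96784178031025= -7291.12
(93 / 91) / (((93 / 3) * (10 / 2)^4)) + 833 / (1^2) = 47376878 / 56875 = 833.00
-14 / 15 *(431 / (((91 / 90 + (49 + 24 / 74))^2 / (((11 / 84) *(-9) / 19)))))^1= 5257247490 / 533813715091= 0.01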